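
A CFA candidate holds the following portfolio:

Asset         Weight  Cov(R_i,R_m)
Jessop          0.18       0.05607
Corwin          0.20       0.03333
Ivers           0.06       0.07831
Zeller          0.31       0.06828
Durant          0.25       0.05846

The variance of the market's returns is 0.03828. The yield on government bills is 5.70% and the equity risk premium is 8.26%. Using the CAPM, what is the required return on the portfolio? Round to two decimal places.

18.05%

β_Jessop = 0.05607 / 0.03828 = 1.4647
β_Corwin = 0.03333 / 0.03828 = 0.8707
β_Ivers = 0.07831 / 0.03828 = 2.0457
β_Zeller = 0.06828 / 0.03828 = 1.7837
β_Durant = 0.05846 / 0.03828 = 1.5272
β_P = Σ w_i β_i = 0.18×1.4647 + 0.20×0.8707 + 0.06×2.0457 + 0.31×1.7837 + 0.25×1.5272 = 1.4953
E(R_P) = R_f + β_P × MRP = 5.70% + 1.4953 × 8.26% = 18.05%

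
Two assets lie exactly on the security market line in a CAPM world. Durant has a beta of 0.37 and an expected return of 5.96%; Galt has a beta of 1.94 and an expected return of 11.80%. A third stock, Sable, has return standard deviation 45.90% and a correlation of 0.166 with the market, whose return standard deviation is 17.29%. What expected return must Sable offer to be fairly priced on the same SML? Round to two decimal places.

6.22%

MRP = (11.80% − 5.96%) / (1.94 − 0.37) = 3.7197%
R_f = 5.96% − 0.37 × 3.7197% = 4.5837%
β_Sable = ρ·σ_i/σ_m = 0.166 × 45.90 / 17.29 = 0.4407
E(R_Sable) = R_f + β × MRP = 4.5837% + 0.4407 × 3.7197% = 6.22%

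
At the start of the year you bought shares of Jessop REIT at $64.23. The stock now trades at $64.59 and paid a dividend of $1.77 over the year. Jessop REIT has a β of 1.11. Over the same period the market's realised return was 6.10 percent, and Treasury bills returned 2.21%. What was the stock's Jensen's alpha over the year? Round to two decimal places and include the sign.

-3.21%

Realised HPR = (P1 + D1 − P0) / P0 = (64.59 + 1.77 − 64.23) / 64.23 = 2.13 / 64.23 = 3.3162%
MRP = 6.10% − 2.21% = 3.89%
CAPM required = R_f + β·MRP = 2.21% + 1.11 × 3.89% = 6.5279%
α = realised − required = 3.3162% − 6.5279% = -3.21%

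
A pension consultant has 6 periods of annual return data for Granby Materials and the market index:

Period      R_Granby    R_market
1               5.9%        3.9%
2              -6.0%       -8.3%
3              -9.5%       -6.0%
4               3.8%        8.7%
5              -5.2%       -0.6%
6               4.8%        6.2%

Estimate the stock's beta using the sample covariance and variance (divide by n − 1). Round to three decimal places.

0.861

Mean R_i = (5.9 − 6.0 − 9.5 + 3.8 − 5.2 + 4.8) / 6 = -1.0333%
Mean R_m = (3.9 − 8.3 − 6.0 + 8.7 − 0.6 + 6.2) / 6 = 0.6500%
Σ(R_i − R̄_i)(R_m − R̄_m) = 199.7800  ⇒  Cov = 199.7800 / 5 = 39.9560
Σ(R_m − R̄_m)² = 232.0550  ⇒  Var(R_m) = 232.0550 / 5 = 46.4110
β = Cov / Var(R_m) = 39.9560 / 46.4110 = 0.8609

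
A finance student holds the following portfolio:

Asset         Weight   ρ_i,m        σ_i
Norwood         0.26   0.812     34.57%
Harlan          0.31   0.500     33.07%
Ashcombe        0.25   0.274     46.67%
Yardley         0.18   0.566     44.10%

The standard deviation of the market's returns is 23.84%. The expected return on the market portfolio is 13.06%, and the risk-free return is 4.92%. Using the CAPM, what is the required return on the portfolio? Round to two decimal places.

β_Norwood = 0.812 × 34.57% / 23.84% = 1.1775
β_Harlan = 0.500 × 33.07% / 23.84% = 0.6936
β_Ashcombe = 0.274 × 46.67% / 23.84% = 0.5364
β_Yardley = 0.566 × 44.10% / 23.84% = 1.0470
β_P = Σ w_i β_i = 0.26×1.1775 + 0.31×0.6936 + 0.25×0.5364 + 0.18×1.0470 = 0.8437
MRP = 13.06% − 4.92% = 8.14%
E(R_P) = R_f + β_P × MRP = 4.92% + 0.8437 × 8.14% = 11.79%

11.79%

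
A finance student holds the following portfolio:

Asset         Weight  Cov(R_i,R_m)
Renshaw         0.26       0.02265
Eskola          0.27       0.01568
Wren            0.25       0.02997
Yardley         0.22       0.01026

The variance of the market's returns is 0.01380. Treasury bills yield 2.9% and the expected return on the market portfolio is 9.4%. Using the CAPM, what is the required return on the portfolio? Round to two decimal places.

β_Renshaw = 0.02265 / 0.01380 = 1.6413
β_Eskola = 0.01568 / 0.01380 = 1.1362
β_Wren = 0.02997 / 0.01380 = 2.1717
β_Yardley = 0.01026 / 0.01380 = 0.7435
β_P = Σ w_i β_i = 0.26×1.6413 + 0.27×1.1362 + 0.25×2.1717 + 0.22×0.7435 = 1.4400
MRP = 9.4% − 2.9% = 6.50%
E(R_P) = R_f + β_P × MRP = 2.9% + 1.4400 × 6.5% = 12.26%

12.26%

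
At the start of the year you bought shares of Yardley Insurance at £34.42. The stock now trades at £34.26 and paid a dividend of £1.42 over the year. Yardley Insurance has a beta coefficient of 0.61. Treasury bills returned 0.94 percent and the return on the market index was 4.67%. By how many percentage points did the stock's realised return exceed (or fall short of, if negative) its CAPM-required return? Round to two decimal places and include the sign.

+0.45%

Realised HPR = (P1 + D1 − P0) / P0 = (34.26 + 1.42 − 34.42) / 34.42 = 1.26 / 34.42 = 3.6607%
MRP = 4.67% − 0.94% = 3.73%
CAPM required = R_f + β·MRP = 0.94% + 0.61 × 3.73% = 3.2153%
α = realised − required = 3.6607% − 3.2153% = +0.45%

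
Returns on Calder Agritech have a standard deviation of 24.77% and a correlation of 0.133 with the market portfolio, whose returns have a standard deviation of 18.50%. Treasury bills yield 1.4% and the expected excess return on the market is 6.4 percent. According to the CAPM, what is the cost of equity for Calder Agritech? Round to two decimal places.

2.54%

β = ρ × σ_i / σ_m = 0.133 × 24.77% / 18.50% = 0.1781
E(R) = 1.4% + 0.1781 × 6.4% = 2.54%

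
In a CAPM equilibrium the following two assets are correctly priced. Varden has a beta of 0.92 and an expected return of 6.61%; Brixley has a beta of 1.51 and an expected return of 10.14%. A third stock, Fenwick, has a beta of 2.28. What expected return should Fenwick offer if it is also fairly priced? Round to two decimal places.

14.75%

MRP (SML slope) = (10.14% − 6.61%) / (1.51 − 0.92) = 3.53% / 0.59 = 5.9831%
R_f (intercept) = 6.61% − 0.92 × 5.9831% = 1.1055%
E(R_Fenwick) = R_f + β × MRP = 1.1055% + 2.28 × 5.9831% = 14.75%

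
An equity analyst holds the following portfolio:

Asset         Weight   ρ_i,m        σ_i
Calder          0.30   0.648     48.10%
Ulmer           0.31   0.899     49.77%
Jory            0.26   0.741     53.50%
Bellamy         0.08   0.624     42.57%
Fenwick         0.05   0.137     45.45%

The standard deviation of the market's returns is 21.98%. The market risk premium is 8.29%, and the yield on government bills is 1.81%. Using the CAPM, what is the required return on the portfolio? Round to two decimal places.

15.37%

β_Calder = 0.648 × 48.10% / 21.98% = 1.4181
β_Ulmer = 0.899 × 49.77% / 21.98% = 2.0356
β_Jory = 0.741 × 53.50% / 21.98% = 1.8036
β_Bellamy = 0.624 × 42.57% / 21.98% = 1.2085
β_Fenwick = 0.137 × 45.45% / 21.98% = 0.2833
β_P = Σ w_i β_i = 0.30×1.4181 + 0.31×2.0356 + 0.26×1.8036 + 0.08×1.2085 + 0.05×0.2833 = 1.6362
E(R_P) = R_f + β_P × MRP = 1.81% + 1.6362 × 8.29% = 15.37%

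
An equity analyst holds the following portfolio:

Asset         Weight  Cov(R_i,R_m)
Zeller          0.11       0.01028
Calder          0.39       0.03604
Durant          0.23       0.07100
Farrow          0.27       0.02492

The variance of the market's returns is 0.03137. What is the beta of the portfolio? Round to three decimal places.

β_Zeller = 0.01028 / 0.03137 = 0.3277
β_Calder = 0.03604 / 0.03137 = 1.1489
β_Durant = 0.07100 / 0.03137 = 2.2633
β_Farrow = 0.02492 / 0.03137 = 0.7944
β_P = Σ w_i β_i = 0.11×0.3277 + 0.39×1.1489 + 0.23×2.2633 + 0.27×0.7944 = 1.2192

1.219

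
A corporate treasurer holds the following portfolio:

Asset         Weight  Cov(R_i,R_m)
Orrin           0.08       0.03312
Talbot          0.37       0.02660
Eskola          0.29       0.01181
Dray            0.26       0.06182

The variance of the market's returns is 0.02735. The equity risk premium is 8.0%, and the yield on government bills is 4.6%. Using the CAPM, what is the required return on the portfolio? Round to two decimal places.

13.96%

β_Orrin = 0.03312 / 0.02735 = 1.2110
β_Talbot = 0.02660 / 0.02735 = 0.9726
β_Eskola = 0.01181 / 0.02735 = 0.4318
β_Dray = 0.06182 / 0.02735 = 2.2603
β_P = Σ w_i β_i = 0.08×1.2110 + 0.37×0.9726 + 0.29×0.4318 + 0.26×2.2603 = 1.1696
E(R_P) = R_f + β_P × MRP = 4.6% + 1.1696 × 8.0% = 13.96%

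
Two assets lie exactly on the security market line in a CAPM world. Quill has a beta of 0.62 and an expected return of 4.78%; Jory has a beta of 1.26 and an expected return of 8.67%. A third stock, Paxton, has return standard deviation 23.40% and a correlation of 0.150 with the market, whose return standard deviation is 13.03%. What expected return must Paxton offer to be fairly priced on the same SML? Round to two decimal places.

2.65%

MRP = (8.67% − 4.78%) / (1.26 − 0.62) = 6.0781%
R_f = 4.78% − 0.62 × 6.0781% = 1.0116%
β_Paxton = ρ·σ_i/σ_m = 0.150 × 23.40 / 13.03 = 0.2694
E(R_Paxton) = R_f + β × MRP = 1.0116% + 0.2694 × 6.0781% = 2.65%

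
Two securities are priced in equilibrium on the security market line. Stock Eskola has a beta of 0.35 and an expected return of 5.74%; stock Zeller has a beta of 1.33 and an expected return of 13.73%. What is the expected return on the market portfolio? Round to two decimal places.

Both satisfy E(R) = R_f + β·MRP, so the slope of the SML is
MRP = (13.73% − 5.74%) / (1.33 − 0.35) = 7.99% / 0.98 = 8.1531%
R_f = E(R_Eskola) − β_Eskola·MRP = 5.74% − 0.35 × 8.1531% = 2.8864%
E(R_m) = R_f + MRP = 2.8864% + 8.1531% = 11.04%

11.04%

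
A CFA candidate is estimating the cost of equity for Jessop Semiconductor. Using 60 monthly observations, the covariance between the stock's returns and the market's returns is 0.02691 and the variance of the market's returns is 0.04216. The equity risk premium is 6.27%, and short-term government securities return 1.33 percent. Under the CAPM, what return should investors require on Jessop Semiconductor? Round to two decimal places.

β = Cov(R_i, R_m) / Var(R_m) = 0.02691 / 0.04216 = 0.6383
E(R) = R_f + β × MRP = 1.33% + 0.6383 × 6.27% = 5.33%

5.33%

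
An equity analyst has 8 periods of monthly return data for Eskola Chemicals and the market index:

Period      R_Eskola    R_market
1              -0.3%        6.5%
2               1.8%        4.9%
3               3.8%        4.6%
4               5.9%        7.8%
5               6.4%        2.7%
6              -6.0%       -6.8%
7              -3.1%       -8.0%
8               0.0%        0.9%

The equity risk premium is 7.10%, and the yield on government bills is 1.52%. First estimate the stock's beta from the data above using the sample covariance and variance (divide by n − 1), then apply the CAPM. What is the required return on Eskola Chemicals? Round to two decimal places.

5.54%

Mean R_i = (-0.3 + 1.8 + 3.8 + 5.9 + 6.4 − 6.0 − 3.1 + 0.0) / 8 = 1.0625%
Mean R_m = (6.5 + 4.9 + 4.6 + 7.8 + 2.7 − 6.8 − 8.0 + 0.9) / 8 = 1.5750%
Σ(R_i − R̄_i)(R_m − R̄_m) = 139.8625  ⇒  Cov = 139.8625 / 7 = 19.9804
Σ(R_m − R̄_m)² = 246.7550  ⇒  Var(R_m) = 246.7550 / 7 = 35.2507
β = Cov / Var(R_m) = 19.9804 / 35.2507 = 0.5668
E(R) = R_f + β × MRP = 1.52% + 0.5668 × 7.10% = 5.54%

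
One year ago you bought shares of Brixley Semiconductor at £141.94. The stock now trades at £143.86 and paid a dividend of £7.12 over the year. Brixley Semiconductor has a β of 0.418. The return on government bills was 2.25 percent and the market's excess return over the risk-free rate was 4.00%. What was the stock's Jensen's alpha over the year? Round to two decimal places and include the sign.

Realised HPR = (P1 + D1 − P0) / P0 = (143.86 + 7.12 − 141.94) / 141.94 = 9.04 / 141.94 = 6.3689%
CAPM required = R_f + β·MRP = 2.25% + 0.418 × 4.00% = 3.92200%
α = realised − required = 6.3689% − 3.92200% = +2.45%

+2.45%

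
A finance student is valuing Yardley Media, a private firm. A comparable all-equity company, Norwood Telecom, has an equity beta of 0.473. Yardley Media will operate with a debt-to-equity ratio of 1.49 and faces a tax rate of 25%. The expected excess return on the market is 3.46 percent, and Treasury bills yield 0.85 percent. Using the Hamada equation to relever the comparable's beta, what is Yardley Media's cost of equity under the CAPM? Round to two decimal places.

4.32%

β_L = β_U × [1 + (1 − t)(D/E)] = 0.473 × [1 + (1 − 0.25) × 1.49]
    = 0.473 × [1 + 0.75 × 1.49] = 0.473 × 2.1175 = 1.0016
E(R) = R_f + β_L × MRP = 0.85% + 1.0016 × 3.46% = 4.32%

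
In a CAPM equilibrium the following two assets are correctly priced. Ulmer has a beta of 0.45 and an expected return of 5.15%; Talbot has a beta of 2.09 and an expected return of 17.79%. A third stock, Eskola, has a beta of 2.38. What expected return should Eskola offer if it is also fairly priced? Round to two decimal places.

MRP (SML slope) = (17.79% − 5.15%) / (2.09 − 0.45) = 12.64% / 1.64 = 7.7073%
R_f (intercept) = 5.15% − 0.45 × 7.7073% = 1.6817%
E(R_Eskola) = R_f + β × MRP = 1.6817% + 2.38 × 7.7073% = 20.03%

20.03%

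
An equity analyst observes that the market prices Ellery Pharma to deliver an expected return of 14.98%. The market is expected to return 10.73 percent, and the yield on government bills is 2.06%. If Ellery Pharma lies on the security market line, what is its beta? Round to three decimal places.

MRP = 10.73% − 2.06% = 8.67%
β = (E(R) − R_f) / MRP = (14.98% − 2.06%) / 8.67% = 12.92% / 8.67% = 1.490

1.490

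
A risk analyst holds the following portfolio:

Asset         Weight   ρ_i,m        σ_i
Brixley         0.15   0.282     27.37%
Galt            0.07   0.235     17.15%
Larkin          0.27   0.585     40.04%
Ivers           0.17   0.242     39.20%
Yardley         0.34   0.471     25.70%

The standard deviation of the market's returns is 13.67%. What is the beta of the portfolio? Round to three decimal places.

0.987

β_Brixley = 0.282 × 27.37% / 13.67% = 0.5646
β_Galt = 0.235 × 17.15% / 13.67% = 0.2948
β_Larkin = 0.585 × 40.04% / 13.67% = 1.7135
β_Ivers = 0.242 × 39.20% / 13.67% = 0.6940
β_Yardley = 0.471 × 25.70% / 13.67% = 0.8855
β_P = Σ w_i β_i = 0.15×0.5646 + 0.07×0.2948 + 0.27×1.7135 + 0.17×0.6940 + 0.34×0.8855 = 0.9870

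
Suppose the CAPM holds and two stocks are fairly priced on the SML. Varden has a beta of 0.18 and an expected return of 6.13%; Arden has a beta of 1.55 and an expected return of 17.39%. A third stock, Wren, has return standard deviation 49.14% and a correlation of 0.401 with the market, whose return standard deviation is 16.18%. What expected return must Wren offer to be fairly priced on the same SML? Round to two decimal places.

MRP = (17.39% − 6.13%) / (1.55 − 0.18) = 8.2190%
R_f = 6.13% − 0.18 × 8.2190% = 4.6506%
β_Wren = ρ·σ_i/σ_m = 0.401 × 49.14 / 16.18 = 1.2179
E(R_Wren) = R_f + β × MRP = 4.6506% + 1.2179 × 8.2190% = 14.66%

14.66%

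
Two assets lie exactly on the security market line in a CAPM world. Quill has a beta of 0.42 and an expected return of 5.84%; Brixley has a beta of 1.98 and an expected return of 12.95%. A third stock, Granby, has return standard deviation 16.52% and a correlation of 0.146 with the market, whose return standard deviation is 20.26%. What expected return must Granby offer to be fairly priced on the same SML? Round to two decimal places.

4.47%

MRP = (12.95% − 5.84%) / (1.98 − 0.42) = 4.5577%
R_f = 5.84% − 0.42 × 4.5577% = 3.9258%
β_Granby = ρ·σ_i/σ_m = 0.146 × 16.52 / 20.26 = 0.1190
E(R_Granby) = R_f + β × MRP = 3.9258% + 0.1190 × 4.5577% = 4.47%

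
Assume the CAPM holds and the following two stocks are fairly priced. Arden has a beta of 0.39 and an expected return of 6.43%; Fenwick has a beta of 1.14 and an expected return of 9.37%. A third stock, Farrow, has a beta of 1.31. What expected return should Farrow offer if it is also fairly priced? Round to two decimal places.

10.04%

MRP (SML slope) = (9.37% − 6.43%) / (1.14 − 0.39) = 2.94% / 0.75 = 3.9200%
R_f (intercept) = 6.43% − 0.39 × 3.9200% = 4.9012%
E(R_Farrow) = R_f + β × MRP = 4.9012% + 1.31 × 3.9200% = 10.04%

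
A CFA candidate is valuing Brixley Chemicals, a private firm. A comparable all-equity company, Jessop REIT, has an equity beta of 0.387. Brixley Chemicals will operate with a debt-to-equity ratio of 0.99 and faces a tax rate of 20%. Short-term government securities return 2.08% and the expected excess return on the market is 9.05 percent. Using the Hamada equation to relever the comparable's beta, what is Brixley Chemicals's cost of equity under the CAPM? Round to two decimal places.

8.36%

β_L = β_U × [1 + (1 − t)(D/E)] = 0.387 × [1 + (1 − 0.20) × 0.99]
    = 0.387 × [1 + 0.80 × 0.99] = 0.387 × 1.7920 = 0.6935
E(R) = R_f + β_L × MRP = 2.08% + 0.6935 × 9.05% = 8.36%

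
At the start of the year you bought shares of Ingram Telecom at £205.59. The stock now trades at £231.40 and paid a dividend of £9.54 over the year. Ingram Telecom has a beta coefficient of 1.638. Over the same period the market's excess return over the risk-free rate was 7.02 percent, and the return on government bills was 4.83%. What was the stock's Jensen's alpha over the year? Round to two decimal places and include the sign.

Realised HPR = (P1 + D1 − P0) / P0 = (231.40 + 9.54 − 205.59) / 205.59 = 35.35 / 205.59 = 17.1944%
CAPM required = R_f + β·MRP = 4.83% + 1.638 × 7.02% = 16.32876%
α = realised − required = 17.1944% − 16.32876% = +0.87%

+0.87%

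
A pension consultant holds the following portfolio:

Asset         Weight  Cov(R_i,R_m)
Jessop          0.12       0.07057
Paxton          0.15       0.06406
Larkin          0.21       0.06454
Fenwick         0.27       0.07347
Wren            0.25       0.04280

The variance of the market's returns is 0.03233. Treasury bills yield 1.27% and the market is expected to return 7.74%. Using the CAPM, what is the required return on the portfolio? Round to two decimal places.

13.71%

β_Jessop = 0.07057 / 0.03233 = 2.1828
β_Paxton = 0.06406 / 0.03233 = 1.9814
β_Larkin = 0.06454 / 0.03233 = 1.9963
β_Fenwick = 0.07347 / 0.03233 = 2.2725
β_Wren = 0.04280 / 0.03233 = 1.3238
β_P = Σ w_i β_i = 0.12×2.1828 + 0.15×1.9814 + 0.21×1.9963 + 0.27×2.2725 + 0.25×1.3238 = 1.9229
MRP = 7.74% − 1.27% = 6.47%
E(R_P) = R_f + β_P × MRP = 1.27% + 1.9229 × 6.47% = 13.71%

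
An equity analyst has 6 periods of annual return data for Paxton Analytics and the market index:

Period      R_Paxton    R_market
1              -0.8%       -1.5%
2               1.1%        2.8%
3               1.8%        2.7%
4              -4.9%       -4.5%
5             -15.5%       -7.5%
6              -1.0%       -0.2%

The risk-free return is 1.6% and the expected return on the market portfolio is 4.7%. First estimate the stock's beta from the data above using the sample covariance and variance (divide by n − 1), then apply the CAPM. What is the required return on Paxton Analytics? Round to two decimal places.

6.14%

Mean R_i = (-0.8 + 1.1 + 1.8 − 4.9 − 15.5 − 1.0) / 6 = -3.2167%
Mean R_m = (-1.5 + 2.8 + 2.7 − 4.5 − 7.5 − 0.2) / 6 = -1.3667%
Σ(R_i − R̄_i)(R_m − R̄_m) = 121.2633  ⇒  Cov = 121.2633 / 5 = 24.2527
Σ(R_m − R̄_m)² = 82.7133  ⇒  Var(R_m) = 82.7133 / 5 = 16.5427
β = Cov / Var(R_m) = 24.2527 / 16.5427 = 1.4661
MRP = 4.7% − 1.6% = 3.10%
E(R) = R_f + β × MRP = 1.6% + 1.4661 × 3.1% = 6.14%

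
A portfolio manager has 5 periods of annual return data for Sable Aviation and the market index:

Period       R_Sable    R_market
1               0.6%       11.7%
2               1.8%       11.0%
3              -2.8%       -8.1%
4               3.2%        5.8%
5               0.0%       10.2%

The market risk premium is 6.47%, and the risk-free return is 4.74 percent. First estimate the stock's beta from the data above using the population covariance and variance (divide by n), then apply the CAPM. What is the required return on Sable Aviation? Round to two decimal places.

5.94%

Mean R_i = (0.6 + 1.8 − 2.8 + 3.2 + 0.0) / 5 = 0.5600%
Mean R_m = (11.7 + 11.0 − 8.1 + 5.8 + 10.2) / 5 = 6.1200%
Σ(R_i − R̄_i)(R_m − R̄_m) = 50.9240  ⇒  Cov = 50.9240 / 5 = 10.1848
Σ(R_m − R̄_m)² = 273.9080  ⇒  Var(R_m) = 273.9080 / 5 = 54.7816
β = Cov / Var(R_m) = 10.1848 / 54.7816 = 0.1859
E(R) = R_f + β × MRP = 4.74% + 0.1859 × 6.47% = 5.94%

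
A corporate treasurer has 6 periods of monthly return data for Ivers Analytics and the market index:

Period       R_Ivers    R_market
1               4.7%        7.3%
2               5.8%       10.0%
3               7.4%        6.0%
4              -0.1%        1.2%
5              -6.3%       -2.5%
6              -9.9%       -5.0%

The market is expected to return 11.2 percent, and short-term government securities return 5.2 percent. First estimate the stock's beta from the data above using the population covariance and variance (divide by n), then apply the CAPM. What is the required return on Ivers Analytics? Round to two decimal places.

Mean R_i = (4.7 + 5.8 + 7.4 − 0.1 − 6.3 − 9.9) / 6 = 0.2667%
Mean R_m = (7.3 + 10.0 + 6.0 + 1.2 − 2.5 − 5.0) / 6 = 2.8333%
Σ(R_i − R̄_i)(R_m − R̄_m) = 197.3067  ⇒  Cov = 197.3067 / 6 = 32.8845
Σ(R_m − R̄_m)² = 173.8133  ⇒  Var(R_m) = 173.8133 / 6 = 28.9689
β = Cov / Var(R_m) = 32.8845 / 28.9689 = 1.1352
MRP = 11.2% − 5.2% = 6.00%
E(R) = R_f + β × MRP = 5.2% + 1.1352 × 6.0% = 12.01%

12.01%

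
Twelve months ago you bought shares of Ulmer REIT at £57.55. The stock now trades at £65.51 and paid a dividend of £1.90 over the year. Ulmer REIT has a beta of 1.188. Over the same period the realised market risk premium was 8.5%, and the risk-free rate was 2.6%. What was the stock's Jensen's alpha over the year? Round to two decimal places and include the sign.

+4.43%

Realised HPR = (P1 + D1 − P0) / P0 = (65.51 + 1.90 − 57.55) / 57.55 = 9.86 / 57.55 = 17.1329%
CAPM required = R_f + β·MRP = 2.6% + 1.188 × 8.5% = 12.6980%
α = realised − required = 17.1329% − 12.6980% = +4.43%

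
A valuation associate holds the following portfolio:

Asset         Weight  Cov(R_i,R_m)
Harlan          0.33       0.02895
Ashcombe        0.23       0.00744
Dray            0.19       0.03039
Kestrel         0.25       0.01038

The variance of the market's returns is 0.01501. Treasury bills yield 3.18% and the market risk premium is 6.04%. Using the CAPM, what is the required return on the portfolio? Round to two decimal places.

11.08%

β_Harlan = 0.02895 / 0.01501 = 1.9287
β_Ashcombe = 0.00744 / 0.01501 = 0.4957
β_Dray = 0.03039 / 0.01501 = 2.0247
β_Kestrel = 0.01038 / 0.01501 = 0.6915
β_P = Σ w_i β_i = 0.33×1.9287 + 0.23×0.4957 + 0.19×2.0247 + 0.25×0.6915 = 1.3081
E(R_P) = R_f + β_P × MRP = 3.18% + 1.3081 × 6.04% = 11.08%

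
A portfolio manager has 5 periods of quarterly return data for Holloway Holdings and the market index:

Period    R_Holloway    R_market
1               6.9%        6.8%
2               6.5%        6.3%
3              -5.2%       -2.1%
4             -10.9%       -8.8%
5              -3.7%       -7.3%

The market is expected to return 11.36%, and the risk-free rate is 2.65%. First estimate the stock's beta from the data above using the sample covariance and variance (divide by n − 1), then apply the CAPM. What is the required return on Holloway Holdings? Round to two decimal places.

11.33%

Mean R_i = (6.9 + 6.5 − 5.2 − 10.9 − 3.7) / 5 = -1.2800%
Mean R_m = (6.8 + 6.3 − 2.1 − 8.8 − 7.3) / 5 = -1.0200%
Σ(R_i − R̄_i)(R_m − R̄_m) = 215.1920  ⇒  Cov = 215.1920 / 4 = 53.7980
Σ(R_m − R̄_m)² = 215.8680  ⇒  Var(R_m) = 215.8680 / 4 = 53.9670
β = Cov / Var(R_m) = 53.7980 / 53.9670 = 0.9969
MRP = 11.36% − 2.65% = 8.71%
E(R) = R_f + β × MRP = 2.65% + 0.9969 × 8.71% = 11.33%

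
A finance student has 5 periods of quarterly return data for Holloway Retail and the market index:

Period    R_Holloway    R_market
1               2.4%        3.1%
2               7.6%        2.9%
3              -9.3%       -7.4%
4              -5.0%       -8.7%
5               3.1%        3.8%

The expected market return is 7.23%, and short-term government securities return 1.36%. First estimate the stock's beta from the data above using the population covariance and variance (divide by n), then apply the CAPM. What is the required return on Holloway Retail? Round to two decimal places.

7.12%

Mean R_i = (2.4 + 7.6 − 9.3 − 5.0 + 3.1) / 5 = -0.2400%
Mean R_m = (3.1 + 2.9 − 7.4 − 8.7 + 3.8) / 5 = -1.2600%
Σ(R_i − R̄_i)(R_m − R̄_m) = 152.0680  ⇒  Cov = 152.0680 / 5 = 30.4136
Σ(R_m − R̄_m)² = 154.9720  ⇒  Var(R_m) = 154.9720 / 5 = 30.9944
β = Cov / Var(R_m) = 30.4136 / 30.9944 = 0.9813
MRP = 7.23% − 1.36% = 5.87%
E(R) = R_f + β × MRP = 1.36% + 0.9813 × 5.87% = 7.12%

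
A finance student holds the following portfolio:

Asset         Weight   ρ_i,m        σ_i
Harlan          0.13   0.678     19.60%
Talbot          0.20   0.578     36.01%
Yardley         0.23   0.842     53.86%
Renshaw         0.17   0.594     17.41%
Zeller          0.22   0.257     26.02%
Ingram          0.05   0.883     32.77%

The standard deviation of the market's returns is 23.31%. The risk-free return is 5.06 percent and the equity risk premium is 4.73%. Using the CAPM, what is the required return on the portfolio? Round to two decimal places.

β_Harlan = 0.678 × 19.60% / 23.31% = 0.5701
β_Talbot = 0.578 × 36.01% / 23.31% = 0.8929
β_Yardley = 0.842 × 53.86% / 23.31% = 1.9455
β_Renshaw = 0.594 × 17.41% / 23.31% = 0.4437
β_Zeller = 0.257 × 26.02% / 23.31% = 0.2869
β_Ingram = 0.883 × 32.77% / 23.31% = 1.2414
β_P = Σ w_i β_i = 0.13×0.5701 + 0.20×0.8929 + 0.23×1.9455 + 0.17×0.4437 + 0.22×0.2869 + 0.05×1.2414 = 0.9008
E(R_P) = R_f + β_P × MRP = 5.06% + 0.9008 × 4.73% = 9.32%

9.32%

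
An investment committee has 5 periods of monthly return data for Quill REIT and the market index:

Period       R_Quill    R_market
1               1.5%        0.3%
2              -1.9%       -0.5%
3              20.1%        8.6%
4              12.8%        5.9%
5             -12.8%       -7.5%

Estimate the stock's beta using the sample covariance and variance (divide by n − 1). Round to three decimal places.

2.043

Mean R_i = (1.5 − 1.9 + 20.1 + 12.8 − 12.8) / 5 = 3.9400%
Mean R_m = (0.3 − 0.5 + 8.6 + 5.9 − 7.5) / 5 = 1.3600%
Σ(R_i − R̄_i)(R_m − R̄_m) = 318.9880  ⇒  Cov = 318.9880 / 4 = 79.7470
Σ(R_m − R̄_m)² = 156.1120  ⇒  Var(R_m) = 156.1120 / 4 = 39.0280
β = Cov / Var(R_m) = 79.7470 / 39.0280 = 2.0433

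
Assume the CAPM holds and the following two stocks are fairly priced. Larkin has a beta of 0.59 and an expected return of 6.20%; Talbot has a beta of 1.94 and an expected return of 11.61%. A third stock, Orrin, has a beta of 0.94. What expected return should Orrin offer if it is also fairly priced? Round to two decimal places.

MRP (SML slope) = (11.61% − 6.20%) / (1.94 − 0.59) = 5.41% / 1.35 = 4.0074%
R_f (intercept) = 6.20% − 0.59 × 4.0074% = 3.8356%
E(R_Orrin) = R_f + β × MRP = 3.8356% + 0.94 × 4.0074% = 7.60%

7.60%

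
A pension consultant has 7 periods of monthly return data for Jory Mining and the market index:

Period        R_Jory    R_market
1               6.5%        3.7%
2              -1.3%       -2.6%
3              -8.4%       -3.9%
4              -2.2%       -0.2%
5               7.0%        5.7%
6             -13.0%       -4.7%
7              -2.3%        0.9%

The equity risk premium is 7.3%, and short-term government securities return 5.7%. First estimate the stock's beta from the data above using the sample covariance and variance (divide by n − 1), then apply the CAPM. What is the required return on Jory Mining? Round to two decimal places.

18.34%

Mean R_i = (6.5 − 1.3 − 8.4 − 2.2 + 7.0 − 13.0 − 2.3) / 7 = -1.9571%
Mean R_m = (3.7 − 2.6 − 3.9 − 0.2 + 5.7 − 4.7 + 0.9) / 7 = -0.1571%
Σ(R_i − R̄_i)(R_m − R̄_m) = 157.4071  ⇒  Cov = 157.4071 / 6 = 26.2345
Σ(R_m − R̄_m)² = 90.9171  ⇒  Var(R_m) = 90.9171 / 6 = 15.1529
β = Cov / Var(R_m) = 26.2345 / 15.1529 = 1.7313
E(R) = R_f + β × MRP = 5.7% + 1.7313 × 7.3% = 18.34%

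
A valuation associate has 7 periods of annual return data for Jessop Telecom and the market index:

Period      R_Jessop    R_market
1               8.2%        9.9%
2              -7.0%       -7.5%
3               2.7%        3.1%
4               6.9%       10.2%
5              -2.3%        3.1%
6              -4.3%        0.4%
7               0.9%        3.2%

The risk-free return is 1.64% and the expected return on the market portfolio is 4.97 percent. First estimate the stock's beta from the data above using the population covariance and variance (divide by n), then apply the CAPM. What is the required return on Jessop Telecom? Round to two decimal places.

4.57%

Mean R_i = (8.2 − 7.0 + 2.7 + 6.9 − 2.3 − 4.3 + 0.9) / 7 = 0.7286%
Mean R_m = (9.9 − 7.5 + 3.1 + 10.2 + 3.1 + 0.4 + 3.2) / 7 = 3.2000%
Σ(R_i − R̄_i)(R_m − R̄_m) = 190.1400  ⇒  Cov = 190.1400 / 7 = 27.1629
Σ(R_m − R̄_m)² = 216.2400  ⇒  Var(R_m) = 216.2400 / 7 = 30.8914
β = Cov / Var(R_m) = 27.1629 / 30.8914 = 0.8793
MRP = 4.97% − 1.64% = 3.33%
E(R) = R_f + β × MRP = 1.64% + 0.8793 × 3.33% = 4.57%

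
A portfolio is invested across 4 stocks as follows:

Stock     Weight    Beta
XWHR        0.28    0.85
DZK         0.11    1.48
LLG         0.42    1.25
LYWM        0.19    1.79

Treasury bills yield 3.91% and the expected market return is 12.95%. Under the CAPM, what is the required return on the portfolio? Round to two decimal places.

β_P = Σ w_i β_i = 0.28×0.85 + 0.11×1.48 + 0.42×1.25 + 0.19×1.79 = 1.2659
MRP = 12.95% − 3.91% = 9.04%
E(R_P) = R_f + β_P × MRP = 3.91% + 1.2659 × 9.04% = 15.35%

15.35%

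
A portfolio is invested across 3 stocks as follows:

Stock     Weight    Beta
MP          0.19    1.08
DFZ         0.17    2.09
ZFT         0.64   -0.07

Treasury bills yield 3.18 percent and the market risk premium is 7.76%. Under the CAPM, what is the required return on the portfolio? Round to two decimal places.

β_P = Σ w_i β_i = 0.19×1.08 + 0.17×2.09 + 0.64×-0.07 = 0.5157
E(R_P) = R_f + β_P × MRP = 3.18% + 0.5157 × 7.76% = 7.18%

7.18%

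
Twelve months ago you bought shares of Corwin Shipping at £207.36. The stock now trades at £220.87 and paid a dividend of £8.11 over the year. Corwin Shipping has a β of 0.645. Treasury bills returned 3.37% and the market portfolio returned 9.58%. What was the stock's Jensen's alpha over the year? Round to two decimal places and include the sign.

Realised HPR = (P1 + D1 − P0) / P0 = (220.87 + 8.11 − 207.36) / 207.36 = 21.62 / 207.36 = 10.4263%
MRP = 9.58% − 3.37% = 6.21%
CAPM required = R_f + β·MRP = 3.37% + 0.645 × 6.21% = 7.37545%
α = realised − required = 10.4263% − 7.37545% = +3.05%

+3.05%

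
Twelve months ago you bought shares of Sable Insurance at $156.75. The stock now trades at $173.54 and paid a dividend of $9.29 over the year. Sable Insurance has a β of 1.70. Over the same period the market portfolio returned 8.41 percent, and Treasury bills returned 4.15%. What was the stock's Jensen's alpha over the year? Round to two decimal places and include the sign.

+5.25%

Realised HPR = (P1 + D1 − P0) / P0 = (173.54 + 9.29 − 156.75) / 156.75 = 26.08 / 156.75 = 16.6380%
MRP = 8.41% − 4.15% = 4.26%
CAPM required = R_f + β·MRP = 4.15% + 1.70 × 4.26% = 11.3920%
α = realised − required = 16.6380% − 11.3920% = +5.25%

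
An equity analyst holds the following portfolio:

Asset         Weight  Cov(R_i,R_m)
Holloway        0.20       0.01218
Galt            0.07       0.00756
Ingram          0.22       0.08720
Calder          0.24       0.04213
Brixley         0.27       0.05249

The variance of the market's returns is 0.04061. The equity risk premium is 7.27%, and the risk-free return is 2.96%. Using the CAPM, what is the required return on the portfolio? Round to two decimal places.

β_Holloway = 0.01218 / 0.04061 = 0.2999
β_Galt = 0.00756 / 0.04061 = 0.1862
β_Ingram = 0.08720 / 0.04061 = 2.1473
β_Calder = 0.04213 / 0.04061 = 1.0374
β_Brixley = 0.05249 / 0.04061 = 1.2925
β_P = Σ w_i β_i = 0.20×0.2999 + 0.07×0.1862 + 0.22×2.1473 + 0.24×1.0374 + 0.27×1.2925 = 1.1434
E(R_P) = R_f + β_P × MRP = 2.96% + 1.1434 × 7.27% = 11.27%

11.27%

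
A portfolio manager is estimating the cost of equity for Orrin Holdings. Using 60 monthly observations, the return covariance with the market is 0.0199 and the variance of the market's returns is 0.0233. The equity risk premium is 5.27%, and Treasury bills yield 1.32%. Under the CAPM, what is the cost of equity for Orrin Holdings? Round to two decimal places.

5.82%

β = Cov(R_i, R_m) / Var(R_m) = 0.0199 / 0.0233 = 0.8541
E(R) = R_f + β × MRP = 1.32% + 0.8541 × 5.27% = 5.82%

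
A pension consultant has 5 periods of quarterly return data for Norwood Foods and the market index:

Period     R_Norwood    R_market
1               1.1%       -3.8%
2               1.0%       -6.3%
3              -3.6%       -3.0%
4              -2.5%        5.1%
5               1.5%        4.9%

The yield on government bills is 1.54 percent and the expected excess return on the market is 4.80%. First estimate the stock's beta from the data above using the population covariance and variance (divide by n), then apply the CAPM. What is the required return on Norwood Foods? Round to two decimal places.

1.25%

Mean R_i = (1.1 + 1.0 − 3.6 − 2.5 + 1.5) / 5 = -0.5000%
Mean R_m = (-3.8 − 6.3 − 3.0 + 5.1 + 4.9) / 5 = -0.6200%
Σ(R_i − R̄_i)(R_m − R̄_m) = -6.6300  ⇒  Cov = -6.6300 / 5 = -1.3260
Σ(R_m − R̄_m)² = 111.2280  ⇒  Var(R_m) = 111.2280 / 5 = 22.2456
β = Cov / Var(R_m) = -1.3260 / 22.2456 = -0.0596
E(R) = R_f + β × MRP = 1.54% + -0.0596 × 4.80% = 1.25%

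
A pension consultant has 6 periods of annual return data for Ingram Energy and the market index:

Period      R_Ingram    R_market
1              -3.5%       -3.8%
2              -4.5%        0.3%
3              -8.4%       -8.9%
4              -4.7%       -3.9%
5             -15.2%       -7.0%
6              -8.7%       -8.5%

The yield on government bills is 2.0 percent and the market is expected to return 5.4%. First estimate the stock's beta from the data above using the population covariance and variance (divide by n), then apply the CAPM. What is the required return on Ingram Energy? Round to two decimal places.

4.59%

Mean R_i = (-3.5 − 4.5 − 8.4 − 4.7 − 15.2 − 8.7) / 6 = -7.5000%
Mean R_m = (-3.8 + 0.3 − 8.9 − 3.9 − 7.0 − 8.5) / 6 = -5.3000%
Σ(R_i − R̄_i)(R_m − R̄_m) = 46.8900  ⇒  Cov = 46.8900 / 6 = 7.8150
Σ(R_m − R̄_m)² = 61.6600  ⇒  Var(R_m) = 61.6600 / 6 = 10.2767
β = Cov / Var(R_m) = 7.8150 / 10.2767 = 0.7605
MRP = 5.4% − 2.0% = 3.40%
E(R) = R_f + β × MRP = 2.0% + 0.7605 × 3.4% = 4.59%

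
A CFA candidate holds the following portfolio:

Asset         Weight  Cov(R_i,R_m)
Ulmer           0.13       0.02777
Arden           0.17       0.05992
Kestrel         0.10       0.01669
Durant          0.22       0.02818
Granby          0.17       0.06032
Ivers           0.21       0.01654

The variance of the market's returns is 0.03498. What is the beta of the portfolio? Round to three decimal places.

β_Ulmer = 0.02777 / 0.03498 = 0.7939
β_Arden = 0.05992 / 0.03498 = 1.7130
β_Kestrel = 0.01669 / 0.03498 = 0.4771
β_Durant = 0.02818 / 0.03498 = 0.8056
β_Granby = 0.06032 / 0.03498 = 1.7244
β_Ivers = 0.01654 / 0.03498 = 0.4728
β_P = Σ w_i β_i = 0.13×0.7939 + 0.17×1.7130 + 0.10×0.4771 + 0.22×0.8056 + 0.17×1.7244 + 0.21×0.4728 = 1.0118

1.012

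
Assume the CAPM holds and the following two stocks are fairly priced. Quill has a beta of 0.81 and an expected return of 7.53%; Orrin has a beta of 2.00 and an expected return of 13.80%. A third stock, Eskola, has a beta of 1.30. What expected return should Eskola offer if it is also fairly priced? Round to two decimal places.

10.11%

MRP (SML slope) = (13.80% − 7.53%) / (2.00 − 0.81) = 6.27% / 1.19 = 5.2689%
R_f (intercept) = 7.53% − 0.81 × 5.2689% = 3.2622%
E(R_Eskola) = R_f + β × MRP = 3.2622% + 1.30 × 5.2689% = 10.11%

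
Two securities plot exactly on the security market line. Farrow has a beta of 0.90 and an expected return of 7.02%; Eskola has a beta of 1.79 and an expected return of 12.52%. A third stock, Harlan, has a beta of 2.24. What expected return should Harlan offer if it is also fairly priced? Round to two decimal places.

MRP (SML slope) = (12.52% − 7.02%) / (1.79 − 0.90) = 5.50% / 0.89 = 6.1798%
R_f (intercept) = 7.02% − 0.90 × 6.1798% = 1.4582%
E(R_Harlan) = R_f + β × MRP = 1.4582% + 2.24 × 6.1798% = 15.30%

15.30%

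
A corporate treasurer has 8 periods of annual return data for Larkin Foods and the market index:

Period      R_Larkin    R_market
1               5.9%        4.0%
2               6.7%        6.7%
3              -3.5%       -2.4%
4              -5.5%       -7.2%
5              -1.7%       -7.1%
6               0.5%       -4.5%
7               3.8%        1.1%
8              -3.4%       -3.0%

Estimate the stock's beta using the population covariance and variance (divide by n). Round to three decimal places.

Mean R_i = (5.9 + 6.7 − 3.5 − 5.5 − 1.7 + 0.5 + 3.8 − 3.4) / 8 = 0.3500%
Mean R_m = (4.0 + 6.7 − 2.4 − 7.2 − 7.1 − 4.5 + 1.1 − 3.0) / 8 = -1.5500%
Σ(R_i − R̄_i)(R_m − R̄_m) = 145.0300  ⇒  Cov = 145.0300 / 8 = 18.1288
Σ(R_m − R̄_m)² = 180.1400  ⇒  Var(R_m) = 180.1400 / 8 = 22.5175
β = Cov / Var(R_m) = 18.1288 / 22.5175 = 0.8051

0.805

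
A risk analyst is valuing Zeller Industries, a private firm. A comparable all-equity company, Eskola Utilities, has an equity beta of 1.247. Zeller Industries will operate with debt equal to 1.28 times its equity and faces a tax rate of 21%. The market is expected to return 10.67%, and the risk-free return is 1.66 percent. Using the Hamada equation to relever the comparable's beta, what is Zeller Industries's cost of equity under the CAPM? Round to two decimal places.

β_L = β_U × [1 + (1 − t)(D/E)] = 1.247 × [1 + (1 − 0.21) × 1.28]
    = 1.247 × [1 + 0.79 × 1.28] = 1.247 × 2.0112 = 2.5080
MRP = 10.67% − 1.66% = 9.01%
E(R) = R_f + β_L × MRP = 1.66% + 2.5080 × 9.01% = 24.26%

24.26%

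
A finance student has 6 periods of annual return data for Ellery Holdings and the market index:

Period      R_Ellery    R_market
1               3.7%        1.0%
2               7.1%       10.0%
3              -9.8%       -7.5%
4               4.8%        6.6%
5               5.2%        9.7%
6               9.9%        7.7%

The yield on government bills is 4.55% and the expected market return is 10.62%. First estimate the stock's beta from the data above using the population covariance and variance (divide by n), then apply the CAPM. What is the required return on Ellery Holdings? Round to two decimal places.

Mean R_i = (3.7 + 7.1 − 9.8 + 4.8 + 5.2 + 9.9) / 6 = 3.4833%
Mean R_m = (1.0 + 10.0 − 7.5 + 6.6 + 9.7 + 7.7) / 6 = 4.5833%
Σ(R_i − R̄_i)(R_m − R̄_m) = 210.7583  ⇒  Cov = 210.7583 / 6 = 35.1264
Σ(R_m − R̄_m)² = 228.1483  ⇒  Var(R_m) = 228.1483 / 6 = 38.0247
β = Cov / Var(R_m) = 35.1264 / 38.0247 = 0.9238
MRP = 10.62% − 4.55% = 6.07%
E(R) = R_f + β × MRP = 4.55% + 0.9238 × 6.07% = 10.16%

10.16%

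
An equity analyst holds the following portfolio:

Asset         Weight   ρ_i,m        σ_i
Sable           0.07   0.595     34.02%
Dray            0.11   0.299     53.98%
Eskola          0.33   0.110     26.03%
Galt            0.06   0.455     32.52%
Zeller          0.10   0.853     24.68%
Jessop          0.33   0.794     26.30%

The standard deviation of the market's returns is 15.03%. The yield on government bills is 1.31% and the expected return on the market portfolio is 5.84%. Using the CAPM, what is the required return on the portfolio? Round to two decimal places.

5.54%

β_Sable = 0.595 × 34.02% / 15.03% = 1.3468
β_Dray = 0.299 × 53.98% / 15.03% = 1.0739
β_Eskola = 0.110 × 26.03% / 15.03% = 0.1905
β_Galt = 0.455 × 32.52% / 15.03% = 0.9845
β_Zeller = 0.853 × 24.68% / 15.03% = 1.4007
β_Jessop = 0.794 × 26.30% / 15.03% = 1.3894
β_P = Σ w_i β_i = 0.07×1.3468 + 0.11×1.0739 + 0.33×0.1905 + 0.06×0.9845 + 0.10×1.4007 + 0.33×1.3894 = 0.9329
MRP = 5.84% − 1.31% = 4.53%
E(R_P) = R_f + β_P × MRP = 1.31% + 0.9329 × 4.53% = 5.54%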